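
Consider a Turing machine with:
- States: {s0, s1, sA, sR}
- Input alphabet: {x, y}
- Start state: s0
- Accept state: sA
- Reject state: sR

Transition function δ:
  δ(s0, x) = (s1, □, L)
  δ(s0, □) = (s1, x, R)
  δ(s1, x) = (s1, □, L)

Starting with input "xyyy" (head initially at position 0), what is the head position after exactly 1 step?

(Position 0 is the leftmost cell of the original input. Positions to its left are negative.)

Execution trace (head position shown):
Step 0: [s0]xyyy  (head at position 0)
Step 1: move left → [s1]□□yyy  (head at position -1)

After 1 step, the head is at position -1.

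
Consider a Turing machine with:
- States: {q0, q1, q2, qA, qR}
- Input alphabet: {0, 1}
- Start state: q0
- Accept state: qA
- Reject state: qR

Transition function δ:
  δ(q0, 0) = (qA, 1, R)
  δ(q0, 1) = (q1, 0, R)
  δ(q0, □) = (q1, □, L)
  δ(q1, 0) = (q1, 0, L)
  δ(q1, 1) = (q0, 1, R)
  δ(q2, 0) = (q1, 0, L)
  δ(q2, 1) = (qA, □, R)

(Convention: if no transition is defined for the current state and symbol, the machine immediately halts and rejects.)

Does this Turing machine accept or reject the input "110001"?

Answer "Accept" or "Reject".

Execution trace:
Initial: [q0]110001
Step 1: δ(q0, 1) = (q1, 0, R) → 0[q1]10001
Step 2: δ(q1, 1) = (q0, 1, R) → 01[q0]0001
Step 3: δ(q0, 0) = (qA, 1, R) → 011[qA]001

The machine reaches the accept state qA and halts.

Answer: Accept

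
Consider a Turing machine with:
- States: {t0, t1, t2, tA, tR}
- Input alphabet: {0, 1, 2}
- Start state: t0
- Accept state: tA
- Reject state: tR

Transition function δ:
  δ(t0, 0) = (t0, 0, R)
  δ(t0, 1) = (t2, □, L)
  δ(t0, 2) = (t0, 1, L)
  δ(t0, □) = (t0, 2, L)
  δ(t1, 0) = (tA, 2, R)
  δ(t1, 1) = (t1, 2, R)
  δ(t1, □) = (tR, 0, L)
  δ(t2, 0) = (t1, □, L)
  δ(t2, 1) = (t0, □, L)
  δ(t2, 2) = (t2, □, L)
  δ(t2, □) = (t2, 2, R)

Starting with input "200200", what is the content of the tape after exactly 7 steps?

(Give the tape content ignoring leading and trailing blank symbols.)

Execution trace:
Initial: [t0]200200
Step 1: δ(t0, 2) = (t0, 1, L) → [t0]□100200
Step 2: δ(t0, □) = (t0, 2, L) → [t0]□2100200
Step 3: δ(t0, □) = (t0, 2, L) → [t0]□22100200
Step 4: δ(t0, □) = (t0, 2, L) → [t0]□222100200
Step 5: δ(t0, □) = (t0, 2, L) → [t0]□2222100200
Step 6: δ(t0, □) = (t0, 2, L) → [t0]□22222100200
Step 7: δ(t0, □) = (t0, 2, L) → [t0]□222222100200

After 7 steps, the tape (ignoring leading/trailing blanks) is: 222222100200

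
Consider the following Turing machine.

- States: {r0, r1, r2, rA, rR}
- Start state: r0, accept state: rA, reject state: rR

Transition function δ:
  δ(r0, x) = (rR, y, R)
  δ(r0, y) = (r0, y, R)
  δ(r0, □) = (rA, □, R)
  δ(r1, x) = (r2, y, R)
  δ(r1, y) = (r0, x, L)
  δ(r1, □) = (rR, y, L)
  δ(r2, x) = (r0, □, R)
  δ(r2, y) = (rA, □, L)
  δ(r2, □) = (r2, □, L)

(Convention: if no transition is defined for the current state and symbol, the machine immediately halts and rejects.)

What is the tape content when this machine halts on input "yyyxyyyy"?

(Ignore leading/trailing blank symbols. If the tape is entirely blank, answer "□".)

Execution trace:
Initial: [r0]yyyxyyyy
Step 1: δ(r0, y) = (r0, y, R) → y[r0]yyxyyyy
Step 2: δ(r0, y) = (r0, y, R) → yy[r0]yxyyyy
Step 3: δ(r0, y) = (r0, y, R) → yyy[r0]xyyyy
Step 4: δ(r0, x) = (rR, y, R) → yyyy[rR]yyyy

The machine reaches the reject state rR and halts.

Final tape (ignoring leading/trailing blanks): yyyyyyyy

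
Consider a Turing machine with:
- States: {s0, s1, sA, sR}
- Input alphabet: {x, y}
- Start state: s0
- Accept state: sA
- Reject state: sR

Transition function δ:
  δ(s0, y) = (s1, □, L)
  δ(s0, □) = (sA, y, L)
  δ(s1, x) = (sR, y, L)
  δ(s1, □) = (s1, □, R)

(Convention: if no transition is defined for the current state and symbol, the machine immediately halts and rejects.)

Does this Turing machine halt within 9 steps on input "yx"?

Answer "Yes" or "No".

Execution trace:
Initial: [s0]yx
Step 1: δ(s0, y) = (s1, □, L) → [s1]□□x
Step 2: δ(s1, □) = (s1, □, R) → □[s1]□x
Step 3: δ(s1, □) = (s1, □, R) → □□[s1]x
Step 4: δ(s1, x) = (sR, y, L) → □[sR]□y

The machine reaches the reject state sR and halts.
The machine halted after 4 steps (within the 9-step bound).

Answer: Yes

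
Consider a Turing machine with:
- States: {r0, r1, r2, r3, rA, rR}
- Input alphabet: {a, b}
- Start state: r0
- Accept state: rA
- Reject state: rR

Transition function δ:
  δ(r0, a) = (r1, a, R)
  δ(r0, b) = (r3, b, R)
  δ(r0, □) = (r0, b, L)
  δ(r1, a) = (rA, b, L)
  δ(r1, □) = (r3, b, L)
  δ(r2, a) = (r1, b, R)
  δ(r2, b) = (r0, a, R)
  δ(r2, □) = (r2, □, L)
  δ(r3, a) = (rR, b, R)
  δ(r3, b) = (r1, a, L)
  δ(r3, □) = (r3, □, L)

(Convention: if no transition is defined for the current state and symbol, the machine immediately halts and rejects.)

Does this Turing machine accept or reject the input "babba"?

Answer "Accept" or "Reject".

Execution trace:
Initial: [r0]babba
Step 1: δ(r0, b) = (r3, b, R) → b[r3]abba
Step 2: δ(r3, a) = (rR, b, R) → bb[rR]bba

The machine reaches the reject state rR and halts.

Answer: Reject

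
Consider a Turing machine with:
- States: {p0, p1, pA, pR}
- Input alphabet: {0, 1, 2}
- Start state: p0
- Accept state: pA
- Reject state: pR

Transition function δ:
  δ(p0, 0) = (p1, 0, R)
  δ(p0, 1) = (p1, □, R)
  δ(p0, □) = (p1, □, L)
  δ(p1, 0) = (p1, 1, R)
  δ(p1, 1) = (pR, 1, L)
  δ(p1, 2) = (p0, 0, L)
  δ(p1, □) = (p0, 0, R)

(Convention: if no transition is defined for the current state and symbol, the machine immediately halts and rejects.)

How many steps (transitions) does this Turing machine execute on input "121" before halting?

Execution trace:
Initial: [p0]121
Step 1: δ(p0, 1) = (p1, □, R) → □[p1]21
Step 2: δ(p1, 2) = (p0, 0, L) → [p0]□01
Step 3: δ(p0, □) = (p1, □, L) → [p1]□□01
Step 4: δ(p1, □) = (p0, 0, R) → 0[p0]□01
Step 5: δ(p0, □) = (p1, □, L) → [p1]0□01
Step 6: δ(p1, 0) = (p1, 1, R) → 1[p1]□01
Step 7: δ(p1, □) = (p0, 0, R) → 10[p0]01
Step 8: δ(p0, 0) = (p1, 0, R) → 100[p1]1
Step 9: δ(p1, 1) = (pR, 1, L) → 10[pR]01

The machine reaches the reject state pR and halts.

The machine executed 9 steps before halting.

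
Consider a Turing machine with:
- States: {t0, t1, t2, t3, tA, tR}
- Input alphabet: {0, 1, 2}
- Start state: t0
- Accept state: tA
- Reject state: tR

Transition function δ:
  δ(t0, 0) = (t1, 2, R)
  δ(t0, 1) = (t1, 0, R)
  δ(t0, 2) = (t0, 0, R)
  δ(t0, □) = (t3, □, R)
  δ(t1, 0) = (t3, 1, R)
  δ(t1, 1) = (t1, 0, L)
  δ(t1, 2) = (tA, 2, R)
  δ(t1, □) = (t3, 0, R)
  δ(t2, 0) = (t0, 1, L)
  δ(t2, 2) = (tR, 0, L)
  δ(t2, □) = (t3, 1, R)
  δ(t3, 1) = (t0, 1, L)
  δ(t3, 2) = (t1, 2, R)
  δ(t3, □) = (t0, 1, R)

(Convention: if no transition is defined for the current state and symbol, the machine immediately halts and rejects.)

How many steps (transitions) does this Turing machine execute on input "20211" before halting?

Execution trace:
Initial: [t0]20211
Step 1: δ(t0, 2) = (t0, 0, R) → 0[t0]0211
Step 2: δ(t0, 0) = (t1, 2, R) → 02[t1]211
Step 3: δ(t1, 2) = (tA, 2, R) → 022[tA]11

The machine reaches the accept state tA and halts.

The machine executed 3 steps before halting.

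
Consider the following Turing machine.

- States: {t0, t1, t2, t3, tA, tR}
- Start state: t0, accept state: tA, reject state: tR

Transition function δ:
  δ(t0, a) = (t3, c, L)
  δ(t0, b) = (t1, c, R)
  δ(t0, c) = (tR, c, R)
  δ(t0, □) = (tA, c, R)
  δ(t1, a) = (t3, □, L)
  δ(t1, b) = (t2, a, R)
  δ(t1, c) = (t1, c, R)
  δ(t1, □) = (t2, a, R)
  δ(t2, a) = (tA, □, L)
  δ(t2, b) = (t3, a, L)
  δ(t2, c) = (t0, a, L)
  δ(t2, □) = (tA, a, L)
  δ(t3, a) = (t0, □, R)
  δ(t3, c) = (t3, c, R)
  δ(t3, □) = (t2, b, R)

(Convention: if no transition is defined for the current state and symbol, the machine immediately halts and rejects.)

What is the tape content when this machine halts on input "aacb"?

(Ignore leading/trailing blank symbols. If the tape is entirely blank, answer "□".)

Execution trace:
Initial: [t0]aacb
Step 1: δ(t0, a) = (t3, c, L) → [t3]□cacb
Step 2: δ(t3, □) = (t2, b, R) → b[t2]cacb
Step 3: δ(t2, c) = (t0, a, L) → [t0]baacb
Step 4: δ(t0, b) = (t1, c, R) → c[t1]aacb
Step 5: δ(t1, a) = (t3, □, L) → [t3]c□acb
Step 6: δ(t3, c) = (t3, c, R) → c[t3]□acb
Step 7: δ(t3, □) = (t2, b, R) → cb[t2]acb
Step 8: δ(t2, a) = (tA, □, L) → c[tA]b□cb

The machine reaches the accept state tA and halts.

Final tape (ignoring leading/trailing blanks): cb□cb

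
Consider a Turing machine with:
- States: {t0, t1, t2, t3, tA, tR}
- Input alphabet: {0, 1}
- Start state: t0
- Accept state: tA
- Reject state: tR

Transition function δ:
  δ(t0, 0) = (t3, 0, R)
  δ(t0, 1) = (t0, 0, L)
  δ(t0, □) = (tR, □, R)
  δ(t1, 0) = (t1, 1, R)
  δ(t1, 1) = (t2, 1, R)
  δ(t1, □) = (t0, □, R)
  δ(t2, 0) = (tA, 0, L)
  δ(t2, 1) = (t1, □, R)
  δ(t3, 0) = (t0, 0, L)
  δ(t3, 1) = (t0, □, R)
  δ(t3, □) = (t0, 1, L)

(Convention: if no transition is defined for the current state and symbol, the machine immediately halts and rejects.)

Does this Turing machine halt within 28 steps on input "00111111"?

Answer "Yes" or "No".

Execution trace:
Initial: [t0]00111111
Step 1: δ(t0, 0) = (t3, 0, R) → 0[t3]0111111
Step 2: δ(t3, 0) = (t0, 0, L) → [t0]00111111
Step 3: δ(t0, 0) = (t3, 0, R) → 0[t3]0111111
Step 4: δ(t3, 0) = (t0, 0, L) → [t0]00111111
Step 5: δ(t0, 0) = (t3, 0, R) → 0[t3]0111111
Step 6: δ(t3, 0) = (t0, 0, L) → [t0]00111111
Step 7: δ(t0, 0) = (t3, 0, R) → 0[t3]0111111
Step 8: δ(t3, 0) = (t0, 0, L) → [t0]00111111
Step 9: δ(t0, 0) = (t3, 0, R) → 0[t3]0111111
Step 10: δ(t3, 0) = (t0, 0, L) → [t0]00111111
Step 11: δ(t0, 0) = (t3, 0, R) → 0[t3]0111111
Step 12: δ(t3, 0) = (t0, 0, L) → [t0]00111111
Step 13: δ(t0, 0) = (t3, 0, R) → 0[t3]0111111
Step 14: δ(t3, 0) = (t0, 0, L) → [t0]00111111
Step 15: δ(t0, 0) = (t3, 0, R) → 0[t3]0111111
Step 16: δ(t3, 0) = (t0, 0, L) → [t0]00111111
Step 17: δ(t0, 0) = (t3, 0, R) → 0[t3]0111111
Step 18: δ(t3, 0) = (t0, 0, L) → [t0]00111111
Step 19: δ(t0, 0) = (t3, 0, R) → 0[t3]0111111
Step 20: δ(t3, 0) = (t0, 0, L) → [t0]00111111
Step 21: δ(t0, 0) = (t3, 0, R) → 0[t3]0111111
Step 22: δ(t3, 0) = (t0, 0, L) → [t0]00111111
Step 23: δ(t0, 0) = (t3, 0, R) → 0[t3]0111111
Step 24: δ(t3, 0) = (t0, 0, L) → [t0]00111111
Step 25: δ(t0, 0) = (t3, 0, R) → 0[t3]0111111
Step 26: δ(t3, 0) = (t0, 0, L) → [t0]00111111
Step 27: δ(t0, 0) = (t3, 0, R) → 0[t3]0111111
Step 28: δ(t3, 0) = (t0, 0, L) → [t0]00111111

The machine has not reached a halting state after 28 steps.
The machine did not halt within the 28-step bound.

Answer: No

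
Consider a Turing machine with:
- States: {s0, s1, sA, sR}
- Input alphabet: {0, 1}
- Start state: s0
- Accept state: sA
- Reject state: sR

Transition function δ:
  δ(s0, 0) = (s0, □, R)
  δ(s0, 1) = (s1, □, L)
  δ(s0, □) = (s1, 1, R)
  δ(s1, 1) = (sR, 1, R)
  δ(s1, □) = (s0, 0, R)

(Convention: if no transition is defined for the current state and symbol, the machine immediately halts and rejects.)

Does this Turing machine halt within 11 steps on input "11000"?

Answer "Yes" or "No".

Execution trace:
Initial: [s0]11000
Step 1: δ(s0, 1) = (s1, □, L) → [s1]□□1000
Step 2: δ(s1, □) = (s0, 0, R) → 0[s0]□1000
Step 3: δ(s0, □) = (s1, 1, R) → 01[s1]1000
Step 4: δ(s1, 1) = (sR, 1, R) → 011[sR]000

The machine reaches the reject state sR and halts.
The machine halted after 4 steps (within the 11-step bound).

Answer: Yes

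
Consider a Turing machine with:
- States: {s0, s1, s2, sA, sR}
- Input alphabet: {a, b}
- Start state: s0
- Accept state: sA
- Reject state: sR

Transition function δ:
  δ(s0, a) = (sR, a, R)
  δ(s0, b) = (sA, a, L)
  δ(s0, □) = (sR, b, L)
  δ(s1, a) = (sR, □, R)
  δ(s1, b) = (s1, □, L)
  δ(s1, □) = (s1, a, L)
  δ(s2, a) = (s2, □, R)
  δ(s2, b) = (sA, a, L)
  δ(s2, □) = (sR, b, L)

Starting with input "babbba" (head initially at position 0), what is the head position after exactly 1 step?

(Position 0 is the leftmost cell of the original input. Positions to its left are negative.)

Execution trace (head position shown):
Step 0: [s0]babbba  (head at position 0)
Step 1: move left → [sA]□aabbba  (head at position -1)

After 1 step, the head is at position -1.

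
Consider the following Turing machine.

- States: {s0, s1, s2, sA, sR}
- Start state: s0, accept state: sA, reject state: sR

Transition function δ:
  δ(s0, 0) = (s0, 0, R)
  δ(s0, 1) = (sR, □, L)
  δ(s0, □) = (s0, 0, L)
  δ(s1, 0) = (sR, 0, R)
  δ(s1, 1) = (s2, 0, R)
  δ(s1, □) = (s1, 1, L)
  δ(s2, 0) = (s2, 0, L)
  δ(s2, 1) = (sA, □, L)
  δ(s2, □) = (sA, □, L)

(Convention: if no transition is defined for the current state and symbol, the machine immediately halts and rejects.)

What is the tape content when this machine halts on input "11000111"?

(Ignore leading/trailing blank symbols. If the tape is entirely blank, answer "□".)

Execution trace:
Initial: [s0]11000111
Step 1: δ(s0, 1) = (sR, □, L) → [sR]□□1000111

The machine reaches the reject state sR and halts.

Final tape (ignoring leading/trailing blanks): 1000111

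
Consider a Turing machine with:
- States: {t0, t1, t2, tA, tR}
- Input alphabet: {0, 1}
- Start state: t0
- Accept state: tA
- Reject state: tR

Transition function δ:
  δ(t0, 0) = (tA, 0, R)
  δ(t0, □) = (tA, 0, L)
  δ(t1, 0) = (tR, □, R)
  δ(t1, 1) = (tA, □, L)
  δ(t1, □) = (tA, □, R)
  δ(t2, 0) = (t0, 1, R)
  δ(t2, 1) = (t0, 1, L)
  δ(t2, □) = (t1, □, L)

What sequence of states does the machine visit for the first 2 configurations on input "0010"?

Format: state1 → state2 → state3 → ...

Execution trace:
Initial: [t0]0010
Step 1: δ(t0, 0) = (tA, 0, R) → 0[tA]010

The machine reaches the accept state tA and halts.

State sequence: t0 → tA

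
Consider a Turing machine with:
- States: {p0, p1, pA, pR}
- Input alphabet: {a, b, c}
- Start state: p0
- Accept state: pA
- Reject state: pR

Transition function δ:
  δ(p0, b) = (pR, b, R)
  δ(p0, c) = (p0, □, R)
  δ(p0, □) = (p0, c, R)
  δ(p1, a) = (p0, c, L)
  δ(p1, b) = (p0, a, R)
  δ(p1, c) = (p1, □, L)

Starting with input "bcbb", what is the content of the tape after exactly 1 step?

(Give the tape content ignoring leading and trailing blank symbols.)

Execution trace:
Initial: [p0]bcbb
Step 1: δ(p0, b) = (pR, b, R) → b[pR]cbb

The machine reaches the reject state pR and halts.

After 1 step, the tape (ignoring leading/trailing blanks) is: bcbb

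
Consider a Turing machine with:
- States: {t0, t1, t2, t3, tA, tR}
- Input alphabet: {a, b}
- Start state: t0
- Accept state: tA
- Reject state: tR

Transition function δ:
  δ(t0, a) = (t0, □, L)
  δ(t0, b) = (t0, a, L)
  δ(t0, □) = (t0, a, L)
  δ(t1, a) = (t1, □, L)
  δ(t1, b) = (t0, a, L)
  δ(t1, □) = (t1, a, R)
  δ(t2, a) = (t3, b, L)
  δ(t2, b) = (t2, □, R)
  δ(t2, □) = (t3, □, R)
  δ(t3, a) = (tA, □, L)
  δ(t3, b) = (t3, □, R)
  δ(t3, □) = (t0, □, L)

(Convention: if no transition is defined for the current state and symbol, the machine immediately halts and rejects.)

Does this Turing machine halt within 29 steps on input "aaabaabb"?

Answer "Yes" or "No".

Execution trace:
Initial: [t0]aaabaabb
Step 1: δ(t0, a) = (t0, □, L) → [t0]□□aabaabb
Step 2: δ(t0, □) = (t0, a, L) → [t0]□a□aabaabb
Step 3: δ(t0, □) = (t0, a, L) → [t0]□aa□aabaabb
Step 4: δ(t0, □) = (t0, a, L) → [t0]□aaa□aabaabb
Step 5: δ(t0, □) = (t0, a, L) → [t0]□aaaa□aabaabb
Step 6: δ(t0, □) = (t0, a, L) → [t0]□aaaaa□aabaabb
Step 7: δ(t0, □) = (t0, a, L) → [t0]□aaaaaa□aabaabb
Step 8: δ(t0, □) = (t0, a, L) → [t0]□aaaaaaa□aabaabb
Step 9: δ(t0, □) = (t0, a, L) → [t0]□aaaaaaaa□aabaabb
Step 10: δ(t0, □) = (t0, a, L) → [t0]□aaaaaaaaa□aabaabb
Step 11: δ(t0, □) = (t0, a, L) → [t0]□aaaaaaaaaa□aabaabb
Step 12: δ(t0, □) = (t0, a, L) → [t0]□aaaaaaaaaaa□aabaabb
Step 13: δ(t0, □) = (t0, a, L) → [t0]□aaaaaaaaaaaa□aabaabb
Step 14: δ(t0, □) = (t0, a, L) → [t0]□aaaaaaaaaaaaa□aabaabb
Step 15: δ(t0, □) = (t0, a, L) → [t0]□aaaaaaaaaaaaaa□aabaabb
Step 16: δ(t0, □) = (t0, a, L) → [t0]□aaaaaaaaaaaaaaa□aabaabb
Step 17: δ(t0, □) = (t0, a, L) → [t0]□aaaaaaaaaaaaaaaa□aabaabb
Step 18: δ(t0, □) = (t0, a, L) → [t0]□aaaaaaaaaaaaaaaaa□aabaabb
Step 19: δ(t0, □) = (t0, a, L) → [t0]□aaaaaaaaaaaaaaaaaa□aabaabb
Step 20: δ(t0, □) = (t0, a, L) → [t0]□aaaaaaaaaaaaaaaaaaa□aabaabb
Step 21: δ(t0, □) = (t0, a, L) → [t0]□aaaaaaaaaaaaaaaaaaaa□aabaabb
Step 22: δ(t0, □) = (t0, a, L) → [t0]□aaaaaaaaaaaaaaaaaaaaa□aabaabb
Step 23: δ(t0, □) = (t0, a, L) → [t0]□aaaaaaaaaaaaaaaaaaaaaa□aabaabb
Step 24: δ(t0, □) = (t0, a, L) → [t0]□aaaaaaaaaaaaaaaaaaaaaaa□aabaabb
Step 25: δ(t0, □) = (t0, a, L) → [t0]□aaaaaaaaaaaaaaaaaaaaaaaa□aabaabb
Step 26: δ(t0, □) = (t0, a, L) → [t0]□aaaaaaaaaaaaaaaaaaaaaaaaa□aabaabb
Step 27: δ(t0, □) = (t0, a, L) → [t0]□aaaaaaaaaaaaaaaaaaaaaaaaaa□aabaabb
Step 28: δ(t0, □) = (t0, a, L) → [t0]□aaaaaaaaaaaaaaaaaaaaaaaaaaa□aabaabb
Step 29: δ(t0, □) = (t0, a, L) → [t0]□aaaaaaaaaaaaaaaaaaaaaaaaaaaa□aabaabb

The machine has not reached a halting state after 29 steps.
The machine did not halt within the 29-step bound.

Answer: No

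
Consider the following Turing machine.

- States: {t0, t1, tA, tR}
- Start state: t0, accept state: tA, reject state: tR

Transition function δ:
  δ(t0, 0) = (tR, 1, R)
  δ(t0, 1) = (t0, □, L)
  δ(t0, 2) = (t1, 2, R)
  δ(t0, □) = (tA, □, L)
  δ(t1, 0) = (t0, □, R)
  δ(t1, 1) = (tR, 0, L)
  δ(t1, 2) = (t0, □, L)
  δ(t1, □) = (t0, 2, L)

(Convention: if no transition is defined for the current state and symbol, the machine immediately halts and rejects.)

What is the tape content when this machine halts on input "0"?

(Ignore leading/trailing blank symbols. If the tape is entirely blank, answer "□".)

Execution trace:
Initial: [t0]0
Step 1: δ(t0, 0) = (tR, 1, R) → 1[tR]□

The machine reaches the reject state tR and halts.

Final tape (ignoring leading/trailing blanks): 1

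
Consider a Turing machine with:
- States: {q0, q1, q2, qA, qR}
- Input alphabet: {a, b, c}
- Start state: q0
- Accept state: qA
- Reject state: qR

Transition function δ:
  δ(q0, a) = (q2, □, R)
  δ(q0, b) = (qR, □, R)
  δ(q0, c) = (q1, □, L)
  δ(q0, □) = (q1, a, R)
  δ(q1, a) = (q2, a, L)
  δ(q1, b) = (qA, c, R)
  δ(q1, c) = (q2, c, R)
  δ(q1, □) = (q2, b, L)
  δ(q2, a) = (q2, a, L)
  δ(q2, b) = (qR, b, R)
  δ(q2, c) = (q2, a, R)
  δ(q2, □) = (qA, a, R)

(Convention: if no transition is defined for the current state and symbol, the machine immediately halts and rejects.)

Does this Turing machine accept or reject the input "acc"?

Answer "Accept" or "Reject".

Execution trace:
Initial: [q0]acc
Step 1: δ(q0, a) = (q2, □, R) → □[q2]cc
Step 2: δ(q2, c) = (q2, a, R) → □a[q2]c
Step 3: δ(q2, c) = (q2, a, R) → □aa[q2]□
Step 4: δ(q2, □) = (qA, a, R) → □aaa[qA]□

The machine reaches the accept state qA and halts.

Answer: Accept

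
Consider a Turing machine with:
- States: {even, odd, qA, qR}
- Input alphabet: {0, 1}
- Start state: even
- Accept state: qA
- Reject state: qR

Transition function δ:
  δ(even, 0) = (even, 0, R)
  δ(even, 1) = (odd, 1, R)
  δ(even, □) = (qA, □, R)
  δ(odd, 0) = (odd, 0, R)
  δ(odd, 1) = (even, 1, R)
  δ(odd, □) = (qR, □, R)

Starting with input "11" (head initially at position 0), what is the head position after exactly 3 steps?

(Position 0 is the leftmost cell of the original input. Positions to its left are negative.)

Execution trace (head position shown):
Step 0: [even]11  (head at position 0)
Step 1: move right → 1[odd]1  (head at position 1)
Step 2: move right → 11[even]□  (head at position 2)
Step 3: move right → 11□[qA]□  (head at position 3)

After 3 steps, the head is at position 3.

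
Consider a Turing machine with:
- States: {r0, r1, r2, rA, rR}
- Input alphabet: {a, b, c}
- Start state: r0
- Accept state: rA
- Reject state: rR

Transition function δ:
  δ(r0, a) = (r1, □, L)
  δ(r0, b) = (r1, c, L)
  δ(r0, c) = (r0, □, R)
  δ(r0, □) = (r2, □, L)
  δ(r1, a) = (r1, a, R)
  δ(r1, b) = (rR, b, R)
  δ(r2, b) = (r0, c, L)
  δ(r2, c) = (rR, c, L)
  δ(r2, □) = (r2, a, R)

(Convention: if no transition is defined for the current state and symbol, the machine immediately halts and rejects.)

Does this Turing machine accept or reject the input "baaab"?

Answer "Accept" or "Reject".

Execution trace:
Initial: [r0]baaab
Step 1: δ(r0, b) = (r1, c, L) → [r1]□caaab

No transition is defined for δ(r1, □). By convention the machine halts and rejects.

Answer: Reject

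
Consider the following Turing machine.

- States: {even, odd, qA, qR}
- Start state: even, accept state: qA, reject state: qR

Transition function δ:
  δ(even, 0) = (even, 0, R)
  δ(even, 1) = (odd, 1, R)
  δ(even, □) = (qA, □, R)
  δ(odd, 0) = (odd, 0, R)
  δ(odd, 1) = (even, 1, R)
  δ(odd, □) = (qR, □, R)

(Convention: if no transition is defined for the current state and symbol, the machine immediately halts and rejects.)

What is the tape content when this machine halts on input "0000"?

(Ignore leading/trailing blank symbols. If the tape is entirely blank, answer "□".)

Execution trace:
Initial: [even]0000
Step 1: δ(even, 0) = (even, 0, R) → 0[even]000
Step 2: δ(even, 0) = (even, 0, R) → 00[even]00
Step 3: δ(even, 0) = (even, 0, R) → 000[even]0
Step 4: δ(even, 0) = (even, 0, R) → 0000[even]□
Step 5: δ(even, □) = (qA, □, R) → 0000□[qA]□

The machine reaches the accept state qA and halts.

Final tape (ignoring leading/trailing blanks): 0000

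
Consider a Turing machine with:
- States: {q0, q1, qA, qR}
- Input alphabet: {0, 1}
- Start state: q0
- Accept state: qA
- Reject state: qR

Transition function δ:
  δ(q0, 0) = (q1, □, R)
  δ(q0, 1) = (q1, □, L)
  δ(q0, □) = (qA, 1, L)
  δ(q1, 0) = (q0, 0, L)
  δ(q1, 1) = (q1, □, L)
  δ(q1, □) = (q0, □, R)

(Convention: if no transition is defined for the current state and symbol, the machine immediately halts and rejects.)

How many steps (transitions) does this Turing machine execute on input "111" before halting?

Execution trace:
Initial: [q0]111
Step 1: δ(q0, 1) = (q1, □, L) → [q1]□□11
Step 2: δ(q1, □) = (q0, □, R) → □[q0]□11
Step 3: δ(q0, □) = (qA, 1, L) → [qA]□111

The machine reaches the accept state qA and halts.

The machine executed 3 steps before halting.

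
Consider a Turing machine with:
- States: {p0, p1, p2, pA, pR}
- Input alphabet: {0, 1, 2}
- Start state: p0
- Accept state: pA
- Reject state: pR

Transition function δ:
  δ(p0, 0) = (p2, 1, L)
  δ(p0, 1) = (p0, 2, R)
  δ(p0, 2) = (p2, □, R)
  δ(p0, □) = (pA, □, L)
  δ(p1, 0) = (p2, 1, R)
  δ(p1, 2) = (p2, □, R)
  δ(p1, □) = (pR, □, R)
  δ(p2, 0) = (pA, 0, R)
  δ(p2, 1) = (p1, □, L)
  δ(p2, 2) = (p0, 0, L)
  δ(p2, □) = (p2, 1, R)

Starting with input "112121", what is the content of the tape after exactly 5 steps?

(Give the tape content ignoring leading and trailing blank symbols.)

Execution trace:
Initial: [p0]112121
Step 1: δ(p0, 1) = (p0, 2, R) → 2[p0]12121
Step 2: δ(p0, 1) = (p0, 2, R) → 22[p0]2121
Step 3: δ(p0, 2) = (p2, □, R) → 22□[p2]121
Step 4: δ(p2, 1) = (p1, □, L) → 22[p1]□□21
Step 5: δ(p1, □) = (pR, □, R) → 22□[pR]□21

The machine reaches the reject state pR and halts.

After 5 steps, the tape (ignoring leading/trailing blanks) is: 22□□21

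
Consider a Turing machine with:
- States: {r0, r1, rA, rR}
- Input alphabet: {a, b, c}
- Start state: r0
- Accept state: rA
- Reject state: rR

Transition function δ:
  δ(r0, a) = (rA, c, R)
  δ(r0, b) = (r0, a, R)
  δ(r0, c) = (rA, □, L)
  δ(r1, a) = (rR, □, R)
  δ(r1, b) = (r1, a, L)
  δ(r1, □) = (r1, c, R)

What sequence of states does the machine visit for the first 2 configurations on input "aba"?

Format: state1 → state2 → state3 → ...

Execution trace:
Initial: [r0]aba
Step 1: δ(r0, a) = (rA, c, R) → c[rA]ba

The machine reaches the accept state rA and halts.

State sequence: r0 → rA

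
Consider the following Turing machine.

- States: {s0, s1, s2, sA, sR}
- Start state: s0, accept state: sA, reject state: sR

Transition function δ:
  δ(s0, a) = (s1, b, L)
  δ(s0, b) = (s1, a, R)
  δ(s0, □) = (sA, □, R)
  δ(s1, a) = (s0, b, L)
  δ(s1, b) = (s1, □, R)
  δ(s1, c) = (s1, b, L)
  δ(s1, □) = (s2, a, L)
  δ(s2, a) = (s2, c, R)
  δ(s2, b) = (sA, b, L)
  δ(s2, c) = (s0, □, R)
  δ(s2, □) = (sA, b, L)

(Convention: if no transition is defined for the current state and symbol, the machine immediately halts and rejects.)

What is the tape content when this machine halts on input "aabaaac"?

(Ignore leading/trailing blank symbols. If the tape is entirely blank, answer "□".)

Execution trace:
Initial: [s0]aabaaac
Step 1: δ(s0, a) = (s1, b, L) → [s1]□babaaac
Step 2: δ(s1, □) = (s2, a, L) → [s2]□ababaaac
Step 3: δ(s2, □) = (sA, b, L) → [sA]□bababaaac

The machine reaches the accept state sA and halts.

Final tape (ignoring leading/trailing blanks): bababaaac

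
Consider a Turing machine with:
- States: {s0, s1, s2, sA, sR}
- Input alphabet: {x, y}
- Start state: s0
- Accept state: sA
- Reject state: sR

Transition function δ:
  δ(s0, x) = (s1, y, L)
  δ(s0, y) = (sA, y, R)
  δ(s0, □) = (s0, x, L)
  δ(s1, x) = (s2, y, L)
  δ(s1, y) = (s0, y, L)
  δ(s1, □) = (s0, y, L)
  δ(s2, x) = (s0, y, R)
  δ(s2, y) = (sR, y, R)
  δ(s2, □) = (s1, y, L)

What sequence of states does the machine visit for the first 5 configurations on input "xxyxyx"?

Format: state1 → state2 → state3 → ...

Execution trace:
Initial: [s0]xxyxyx
Step 1: δ(s0, x) = (s1, y, L) → [s1]□yxyxyx
Step 2: δ(s1, □) = (s0, y, L) → [s0]□yyxyxyx
Step 3: δ(s0, □) = (s0, x, L) → [s0]□xyyxyxyx
Step 4: δ(s0, □) = (s0, x, L) → [s0]□xxyyxyxyx

State sequence: s0 → s1 → s0 → s0 → s0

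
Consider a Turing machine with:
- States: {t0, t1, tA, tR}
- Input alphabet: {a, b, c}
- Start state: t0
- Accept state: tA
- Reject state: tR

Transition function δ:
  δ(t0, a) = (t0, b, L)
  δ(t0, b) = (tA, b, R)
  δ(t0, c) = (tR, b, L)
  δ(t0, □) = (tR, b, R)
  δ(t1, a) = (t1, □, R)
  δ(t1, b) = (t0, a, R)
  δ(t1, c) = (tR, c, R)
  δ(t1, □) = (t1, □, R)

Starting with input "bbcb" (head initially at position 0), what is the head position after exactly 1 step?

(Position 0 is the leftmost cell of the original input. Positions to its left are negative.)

Execution trace (head position shown):
Step 0: [t0]bbcb  (head at position 0)
Step 1: move right → b[tA]bcb  (head at position 1)

After 1 step, the head is at position 1.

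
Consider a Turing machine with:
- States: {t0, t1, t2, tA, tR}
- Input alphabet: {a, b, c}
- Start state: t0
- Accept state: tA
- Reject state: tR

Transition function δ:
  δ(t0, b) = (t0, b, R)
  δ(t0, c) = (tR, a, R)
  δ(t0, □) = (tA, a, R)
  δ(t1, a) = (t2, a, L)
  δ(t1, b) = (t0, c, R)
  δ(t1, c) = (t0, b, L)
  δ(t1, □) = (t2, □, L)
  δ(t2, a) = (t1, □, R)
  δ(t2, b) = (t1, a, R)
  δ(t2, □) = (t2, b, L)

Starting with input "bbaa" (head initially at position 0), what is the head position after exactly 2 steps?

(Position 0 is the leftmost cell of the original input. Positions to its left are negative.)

Execution trace (head position shown):
Step 0: [t0]bbaa  (head at position 0)
Step 1: move right → b[t0]baa  (head at position 1)
Step 2: move right → bb[t0]aa  (head at position 2)

After 2 steps, the head is at position 2.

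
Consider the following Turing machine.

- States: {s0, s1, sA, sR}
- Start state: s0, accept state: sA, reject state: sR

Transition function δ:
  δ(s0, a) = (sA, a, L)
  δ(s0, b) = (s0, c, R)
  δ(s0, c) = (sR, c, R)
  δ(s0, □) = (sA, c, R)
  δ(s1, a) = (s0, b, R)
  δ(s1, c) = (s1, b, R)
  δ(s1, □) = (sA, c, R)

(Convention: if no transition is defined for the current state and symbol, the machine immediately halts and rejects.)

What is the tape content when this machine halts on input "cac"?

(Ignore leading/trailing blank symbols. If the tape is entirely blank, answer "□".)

Execution trace:
Initial: [s0]cac
Step 1: δ(s0, c) = (sR, c, R) → c[sR]ac

The machine reaches the reject state sR and halts.

Final tape (ignoring leading/trailing blanks): cac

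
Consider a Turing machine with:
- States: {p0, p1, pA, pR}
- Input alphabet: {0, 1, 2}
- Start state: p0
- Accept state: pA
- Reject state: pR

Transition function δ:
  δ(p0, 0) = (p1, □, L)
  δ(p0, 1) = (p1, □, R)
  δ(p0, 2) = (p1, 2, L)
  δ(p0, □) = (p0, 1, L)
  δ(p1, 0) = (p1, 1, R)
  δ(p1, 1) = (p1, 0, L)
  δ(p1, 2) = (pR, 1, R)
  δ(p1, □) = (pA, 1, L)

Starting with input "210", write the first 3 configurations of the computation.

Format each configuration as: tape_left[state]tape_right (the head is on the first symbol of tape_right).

Transitions applied:
Step 1: δ(p0, 2) = (p1, 2, L)
Step 2: δ(p1, □) = (pA, 1, L)

The first 3 configurations are:
[p0]210 ⊢ [p1]□210 ⊢ [pA]□1210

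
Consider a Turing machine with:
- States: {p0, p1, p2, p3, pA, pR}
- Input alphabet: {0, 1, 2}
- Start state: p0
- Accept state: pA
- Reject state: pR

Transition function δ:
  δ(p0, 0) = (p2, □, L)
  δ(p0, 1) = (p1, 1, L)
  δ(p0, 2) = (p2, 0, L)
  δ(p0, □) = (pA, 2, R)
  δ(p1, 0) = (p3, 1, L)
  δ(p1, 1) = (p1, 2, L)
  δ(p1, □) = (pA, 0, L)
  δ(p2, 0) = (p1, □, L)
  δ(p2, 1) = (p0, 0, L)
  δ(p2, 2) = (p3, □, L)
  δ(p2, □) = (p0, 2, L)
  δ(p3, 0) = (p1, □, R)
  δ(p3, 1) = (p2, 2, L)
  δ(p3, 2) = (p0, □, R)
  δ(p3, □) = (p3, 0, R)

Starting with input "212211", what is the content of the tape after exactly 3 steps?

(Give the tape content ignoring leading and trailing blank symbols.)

Execution trace:
Initial: [p0]212211
Step 1: δ(p0, 2) = (p2, 0, L) → [p2]□012211
Step 2: δ(p2, □) = (p0, 2, L) → [p0]□2012211
Step 3: δ(p0, □) = (pA, 2, R) → 2[pA]2012211

The machine reaches the accept state pA and halts.

After 3 steps, the tape (ignoring leading/trailing blanks) is: 22012211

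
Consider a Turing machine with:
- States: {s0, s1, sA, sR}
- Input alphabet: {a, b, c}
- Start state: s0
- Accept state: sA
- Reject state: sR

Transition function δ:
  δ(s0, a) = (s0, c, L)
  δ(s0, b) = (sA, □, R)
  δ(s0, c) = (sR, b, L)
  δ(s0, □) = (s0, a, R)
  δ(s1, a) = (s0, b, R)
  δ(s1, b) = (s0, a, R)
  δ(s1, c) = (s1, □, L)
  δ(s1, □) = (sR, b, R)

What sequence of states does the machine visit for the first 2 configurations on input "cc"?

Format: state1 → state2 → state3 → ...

Execution trace:
Initial: [s0]cc
Step 1: δ(s0, c) = (sR, b, L) → [sR]□bc

The machine reaches the reject state sR and halts.

State sequence: s0 → sR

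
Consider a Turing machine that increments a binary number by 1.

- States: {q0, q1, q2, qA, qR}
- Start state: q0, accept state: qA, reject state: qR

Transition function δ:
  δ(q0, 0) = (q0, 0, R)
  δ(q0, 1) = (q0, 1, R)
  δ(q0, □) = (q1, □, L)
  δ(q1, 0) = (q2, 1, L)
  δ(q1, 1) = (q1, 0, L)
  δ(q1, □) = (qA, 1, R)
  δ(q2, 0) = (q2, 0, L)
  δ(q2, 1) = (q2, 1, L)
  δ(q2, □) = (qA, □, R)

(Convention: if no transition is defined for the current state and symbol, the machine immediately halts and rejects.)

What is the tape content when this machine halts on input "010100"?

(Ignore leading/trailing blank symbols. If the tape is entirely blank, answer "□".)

Execution trace:
Initial: [q0]010100
Step 1: δ(q0, 0) = (q0, 0, R) → 0[q0]10100
Step 2: δ(q0, 1) = (q0, 1, R) → 01[q0]0100
Step 3: δ(q0, 0) = (q0, 0, R) → 010[q0]100
Step 4: δ(q0, 1) = (q0, 1, R) → 0101[q0]00
Step 5: δ(q0, 0) = (q0, 0, R) → 01010[q0]0
Step 6: δ(q0, 0) = (q0, 0, R) → 010100[q0]□
Step 7: δ(q0, □) = (q1, □, L) → 01010[q1]0□
Step 8: δ(q1, 0) = (q2, 1, L) → 0101[q2]01□
Step 9: δ(q2, 0) = (q2, 0, L) → 010[q2]101□
Step 10: δ(q2, 1) = (q2, 1, L) → 01[q2]0101□
Step 11: δ(q2, 0) = (q2, 0, L) → 0[q2]10101□
Step 12: δ(q2, 1) = (q2, 1, L) → [q2]010101□
Step 13: δ(q2, 0) = (q2, 0, L) → [q2]□010101□
Step 14: δ(q2, □) = (qA, □, R) → □[qA]010101□

The machine reaches the accept state qA and halts.

Final tape (ignoring leading/trailing blanks): 010101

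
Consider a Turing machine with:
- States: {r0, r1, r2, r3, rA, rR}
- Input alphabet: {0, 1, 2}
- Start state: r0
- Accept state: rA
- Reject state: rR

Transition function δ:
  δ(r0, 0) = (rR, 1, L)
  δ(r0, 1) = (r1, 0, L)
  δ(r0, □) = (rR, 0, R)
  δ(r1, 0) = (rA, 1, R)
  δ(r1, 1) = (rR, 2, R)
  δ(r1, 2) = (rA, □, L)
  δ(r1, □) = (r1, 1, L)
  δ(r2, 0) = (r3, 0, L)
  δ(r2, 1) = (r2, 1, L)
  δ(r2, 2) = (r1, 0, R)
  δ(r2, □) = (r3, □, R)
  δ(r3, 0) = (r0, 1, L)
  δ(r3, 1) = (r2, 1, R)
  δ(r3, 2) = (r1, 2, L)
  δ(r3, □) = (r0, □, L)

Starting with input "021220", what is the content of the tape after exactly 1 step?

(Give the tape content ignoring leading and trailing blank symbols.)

Execution trace:
Initial: [r0]021220
Step 1: δ(r0, 0) = (rR, 1, L) → [rR]□121220

The machine reaches the reject state rR and halts.

After 1 step, the tape (ignoring leading/trailing blanks) is: 121220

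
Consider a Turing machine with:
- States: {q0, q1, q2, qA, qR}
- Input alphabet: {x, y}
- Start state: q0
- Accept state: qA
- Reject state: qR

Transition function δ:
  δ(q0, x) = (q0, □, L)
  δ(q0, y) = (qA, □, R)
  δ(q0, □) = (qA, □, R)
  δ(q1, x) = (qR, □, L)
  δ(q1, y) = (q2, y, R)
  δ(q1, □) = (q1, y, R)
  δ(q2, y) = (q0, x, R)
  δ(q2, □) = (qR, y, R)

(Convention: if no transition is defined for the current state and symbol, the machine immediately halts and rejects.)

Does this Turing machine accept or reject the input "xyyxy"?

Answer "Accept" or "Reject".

Execution trace:
Initial: [q0]xyyxy
Step 1: δ(q0, x) = (q0, □, L) → [q0]□□yyxy
Step 2: δ(q0, □) = (qA, □, R) → □[qA]□yyxy

The machine reaches the accept state qA and halts.

Answer: Accept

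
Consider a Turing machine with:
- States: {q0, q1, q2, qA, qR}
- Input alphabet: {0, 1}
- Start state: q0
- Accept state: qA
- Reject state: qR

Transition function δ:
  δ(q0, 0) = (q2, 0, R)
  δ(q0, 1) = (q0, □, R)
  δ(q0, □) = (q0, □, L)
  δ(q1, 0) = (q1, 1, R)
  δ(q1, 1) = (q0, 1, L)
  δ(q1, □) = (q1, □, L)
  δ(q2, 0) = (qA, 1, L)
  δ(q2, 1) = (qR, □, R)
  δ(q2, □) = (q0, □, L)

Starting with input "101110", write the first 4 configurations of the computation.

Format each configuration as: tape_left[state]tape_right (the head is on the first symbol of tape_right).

Transitions applied:
Step 1: δ(q0, 1) = (q0, □, R)
Step 2: δ(q0, 0) = (q2, 0, R)
Step 3: δ(q2, 1) = (qR, □, R)

The first 4 configurations are:
[q0]101110 ⊢ □[q0]01110 ⊢ □0[q2]1110 ⊢ □0□[qR]110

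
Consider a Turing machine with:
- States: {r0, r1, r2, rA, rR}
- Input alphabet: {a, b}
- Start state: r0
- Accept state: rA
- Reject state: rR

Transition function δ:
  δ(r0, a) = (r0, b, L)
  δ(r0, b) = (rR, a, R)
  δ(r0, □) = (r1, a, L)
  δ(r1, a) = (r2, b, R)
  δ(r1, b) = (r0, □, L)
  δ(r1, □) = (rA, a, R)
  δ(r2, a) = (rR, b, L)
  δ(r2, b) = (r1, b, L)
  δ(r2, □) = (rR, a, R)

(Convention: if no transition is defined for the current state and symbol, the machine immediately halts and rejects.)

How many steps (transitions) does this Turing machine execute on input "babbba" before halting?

Execution trace:
Initial: [r0]babbba
Step 1: δ(r0, b) = (rR, a, R) → a[rR]abbba

The machine reaches the reject state rR and halts.

The machine executed 1 step before halting.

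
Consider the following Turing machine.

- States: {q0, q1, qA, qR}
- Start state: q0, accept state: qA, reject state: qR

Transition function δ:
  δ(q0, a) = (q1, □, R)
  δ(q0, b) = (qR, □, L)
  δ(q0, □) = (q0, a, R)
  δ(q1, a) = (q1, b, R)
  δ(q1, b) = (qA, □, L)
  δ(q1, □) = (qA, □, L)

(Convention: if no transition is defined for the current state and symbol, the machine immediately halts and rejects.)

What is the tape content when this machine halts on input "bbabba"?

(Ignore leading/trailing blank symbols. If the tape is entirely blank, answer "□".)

Execution trace:
Initial: [q0]bbabba
Step 1: δ(q0, b) = (qR, □, L) → [qR]□□babba

The machine reaches the reject state qR and halts.

Final tape (ignoring leading/trailing blanks): babba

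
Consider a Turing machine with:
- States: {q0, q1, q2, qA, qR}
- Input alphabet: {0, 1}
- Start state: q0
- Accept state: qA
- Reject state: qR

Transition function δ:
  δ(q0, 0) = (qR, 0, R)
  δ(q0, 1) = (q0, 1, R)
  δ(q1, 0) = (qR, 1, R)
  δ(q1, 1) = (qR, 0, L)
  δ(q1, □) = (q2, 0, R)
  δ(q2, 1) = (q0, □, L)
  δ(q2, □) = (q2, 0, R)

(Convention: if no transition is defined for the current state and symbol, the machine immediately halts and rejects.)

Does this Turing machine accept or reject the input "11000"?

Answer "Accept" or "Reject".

Execution trace:
Initial: [q0]11000
Step 1: δ(q0, 1) = (q0, 1, R) → 1[q0]1000
Step 2: δ(q0, 1) = (q0, 1, R) → 11[q0]000
Step 3: δ(q0, 0) = (qR, 0, R) → 110[qR]00

The machine reaches the reject state qR and halts.

Answer: Reject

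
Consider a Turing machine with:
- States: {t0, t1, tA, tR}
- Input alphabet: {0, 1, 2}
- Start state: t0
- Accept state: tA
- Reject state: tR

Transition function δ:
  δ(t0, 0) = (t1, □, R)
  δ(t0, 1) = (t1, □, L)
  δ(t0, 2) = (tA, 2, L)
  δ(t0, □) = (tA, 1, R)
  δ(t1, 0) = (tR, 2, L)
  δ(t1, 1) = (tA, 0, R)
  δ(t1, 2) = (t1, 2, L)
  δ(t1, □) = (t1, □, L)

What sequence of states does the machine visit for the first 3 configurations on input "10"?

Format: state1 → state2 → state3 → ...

Execution trace:
Initial: [t0]10
Step 1: δ(t0, 1) = (t1, □, L) → [t1]□□0
Step 2: δ(t1, □) = (t1, □, L) → [t1]□□□0

State sequence: t0 → t1 → t1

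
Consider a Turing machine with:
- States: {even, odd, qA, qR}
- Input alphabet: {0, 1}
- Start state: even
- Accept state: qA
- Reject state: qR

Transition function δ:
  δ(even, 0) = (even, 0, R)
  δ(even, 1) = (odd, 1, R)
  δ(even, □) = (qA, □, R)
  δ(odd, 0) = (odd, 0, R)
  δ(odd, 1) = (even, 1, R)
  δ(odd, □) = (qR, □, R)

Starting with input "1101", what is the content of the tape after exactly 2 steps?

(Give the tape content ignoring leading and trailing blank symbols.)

Execution trace:
Initial: [even]1101
Step 1: δ(even, 1) = (odd, 1, R) → 1[odd]101
Step 2: δ(odd, 1) = (even, 1, R) → 11[even]01

After 2 steps, the tape (ignoring leading/trailing blanks) is: 1101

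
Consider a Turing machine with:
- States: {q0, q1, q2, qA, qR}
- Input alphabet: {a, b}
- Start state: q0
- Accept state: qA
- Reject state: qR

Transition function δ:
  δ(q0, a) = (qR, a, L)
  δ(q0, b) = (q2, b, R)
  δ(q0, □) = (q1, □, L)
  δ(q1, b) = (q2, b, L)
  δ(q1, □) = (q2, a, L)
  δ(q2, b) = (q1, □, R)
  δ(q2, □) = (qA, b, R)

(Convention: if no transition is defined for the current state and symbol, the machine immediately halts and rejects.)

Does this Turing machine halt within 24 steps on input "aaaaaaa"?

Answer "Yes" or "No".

Execution trace:
Initial: [q0]aaaaaaa
Step 1: δ(q0, a) = (qR, a, L) → [qR]□aaaaaaa

The machine reaches the reject state qR and halts.
The machine halted after 1 step (within the 24-step bound).

Answer: Yes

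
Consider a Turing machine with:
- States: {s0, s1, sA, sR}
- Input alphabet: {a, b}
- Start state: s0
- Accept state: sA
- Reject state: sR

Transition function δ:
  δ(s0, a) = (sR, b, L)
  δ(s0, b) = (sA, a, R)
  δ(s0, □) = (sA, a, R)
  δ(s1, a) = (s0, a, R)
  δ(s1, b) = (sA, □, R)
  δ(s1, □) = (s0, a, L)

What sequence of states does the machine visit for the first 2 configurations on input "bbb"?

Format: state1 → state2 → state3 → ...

Execution trace:
Initial: [s0]bbb
Step 1: δ(s0, b) = (sA, a, R) → a[sA]bb

The machine reaches the accept state sA and halts.

State sequence: s0 → sA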